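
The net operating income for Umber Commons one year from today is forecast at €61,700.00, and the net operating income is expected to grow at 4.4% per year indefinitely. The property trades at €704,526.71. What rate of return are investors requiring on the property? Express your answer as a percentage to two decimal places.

P = D₁/(r − g) ⇒ r = D₁/P + g = €61,700.0000/€704,526.71 + 0.044 = 0.087577 + 0.044 = 0.131577

13.16%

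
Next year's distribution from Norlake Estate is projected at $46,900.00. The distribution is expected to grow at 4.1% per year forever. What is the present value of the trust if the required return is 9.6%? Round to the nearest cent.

Growing perpetuity: P = D₁ / (r − g) = $46,900.0000 / (0.096 − 0.041) = $852,727.27

$852727.27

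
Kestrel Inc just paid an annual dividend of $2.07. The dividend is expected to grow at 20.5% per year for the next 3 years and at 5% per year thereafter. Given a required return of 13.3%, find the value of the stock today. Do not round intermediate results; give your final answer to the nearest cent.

D_1 = 2.49435
D_2 = 3.00569
D_3 = 3.62186
Terminal value at year 3: TV = D_3×(1+g_2)/(r−g_2) = 3.80295/0.083 = 45.81869
P_0 = D_1/(1+r)^1 + D_2/(1+r)^2 + D_3/(1+r)^3 + TV/(1+r)^3
    = 2.20154 + 2.34145 + 2.49024 + 31.50308 = 38.53631

$38.54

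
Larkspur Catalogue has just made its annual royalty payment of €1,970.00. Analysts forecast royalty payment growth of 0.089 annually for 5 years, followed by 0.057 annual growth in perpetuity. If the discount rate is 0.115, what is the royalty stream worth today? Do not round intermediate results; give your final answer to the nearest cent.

D_1 = 2145.33000
D_2 = 2336.26437
D_3 = 2544.19190
D_4 = 2770.62498
D_5 = 3017.21060
Terminal value at year 5: TV = D_5×(1+g_2)/(r−g_2) = 3189.19161/0.058 = 54986.06216
P_0 = D_1/(1+r)^1 + D_2/(1+r)^2 + D_3/(1+r)^3 + D_4/(1+r)^4 + D_5/(1+r)^5 + TV/(1+r)^5
    = 1924.06278 + 1879.19674 + 1835.37691 + 1792.57888 + 1750.77884 + 31906.43499 = 41088.42914

€41088.43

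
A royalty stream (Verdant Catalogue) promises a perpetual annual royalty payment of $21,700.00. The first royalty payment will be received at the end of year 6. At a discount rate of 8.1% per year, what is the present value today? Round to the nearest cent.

$181487.30

Value at end of year 5: C / r = $21,700.00 / 0.081 = $267,901.2346
Discount to today: PV = $267,901.2346 / (1 + 0.081)^5 = $267,901.2346 / 1.476143 = $181,487.30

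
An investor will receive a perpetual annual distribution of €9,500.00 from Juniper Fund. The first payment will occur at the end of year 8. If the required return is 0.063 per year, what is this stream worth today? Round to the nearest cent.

Value at end of year 7: C / r = €9,500.00 / 0.063 = €150,793.6508
Discount to today: PV = €150,793.6508 / (1 + 0.063)^7 = €150,793.6508 / 1.533673 = €98,321.89

€98321.89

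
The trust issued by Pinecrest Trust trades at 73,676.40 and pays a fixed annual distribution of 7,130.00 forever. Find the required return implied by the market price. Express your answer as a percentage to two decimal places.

P = C/r ⇒ r = C/P = 7,130.00/73,676.40 = 0.096775

9.68%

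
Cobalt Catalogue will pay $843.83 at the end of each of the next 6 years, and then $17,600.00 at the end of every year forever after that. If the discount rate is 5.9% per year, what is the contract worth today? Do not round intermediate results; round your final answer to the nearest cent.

PV of 6-year annuity: $843.83 × [1 − (1+0.059)^−6] / 0.059 = 4162.45475
Perpetuity value at year 6: $17,600.00 / 0.059 = 298305.08475
PV of perpetuity: 298305.08475 / (1+0.059)^6 = 211487.59355
Total PV = 4162.45475 + 211487.59355 = 215650.04830

$215650.05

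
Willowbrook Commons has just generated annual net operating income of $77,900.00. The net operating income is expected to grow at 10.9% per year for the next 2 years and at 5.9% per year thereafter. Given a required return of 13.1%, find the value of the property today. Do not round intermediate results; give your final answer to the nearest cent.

D_1 = 86391.10000
D_2 = 95807.72990
Terminal value at year 2: TV = D_2×(1+g_2)/(r−g_2) = 101460.38596/0.072 = 1409172.02728
P_0 = D_1/(1+r)^1 + D_2/(1+r)^2 + TV/(1+r)^2
    = 76384.70380 + 74898.88286 + 1101637.73542 = 1252921.32208

$1252921.32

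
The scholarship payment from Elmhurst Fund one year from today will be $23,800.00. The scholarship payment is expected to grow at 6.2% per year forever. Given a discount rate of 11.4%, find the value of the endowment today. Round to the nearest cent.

Growing perpetuity: P = D₁ / (r − g) = $23,800.0000 / (0.114 − 0.062) = $457,692.31

$457692.31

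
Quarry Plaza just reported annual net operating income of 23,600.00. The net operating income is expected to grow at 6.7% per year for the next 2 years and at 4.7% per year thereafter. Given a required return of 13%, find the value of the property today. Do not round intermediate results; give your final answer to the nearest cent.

308757.65

D_1 = 25181.20000
D_2 = 26868.34040
Terminal value at year 2: TV = D_2×(1+g_2)/(r−g_2) = 28131.15240/0.083 = 338929.54697
P_0 = D_1/(1+r)^1 + D_2/(1+r)^2 + TV/(1+r)^2
    = 22284.24779 + 21041.85167 + 265431.55061 = 308757.65007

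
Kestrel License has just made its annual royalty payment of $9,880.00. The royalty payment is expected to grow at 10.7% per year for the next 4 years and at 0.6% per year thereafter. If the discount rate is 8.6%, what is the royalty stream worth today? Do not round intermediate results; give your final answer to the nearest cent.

$175600.95

D_1 = 10937.16000
D_2 = 12107.43612
D_3 = 13402.93178
D_4 = 14837.04549
Terminal value at year 4: TV = D_4×(1+g_2)/(r−g_2) = 14926.06776/0.08 = 186575.84698
P_0 = D_1/(1+r)^1 + D_2/(1+r)^2 + D_3/(1+r)^3 + D_4/(1+r)^4 + TV/(1+r)^4
    = 10071.04972 + 10265.79378 + 10464.30360 + 10666.65202 + 134133.14910 = 175600.94822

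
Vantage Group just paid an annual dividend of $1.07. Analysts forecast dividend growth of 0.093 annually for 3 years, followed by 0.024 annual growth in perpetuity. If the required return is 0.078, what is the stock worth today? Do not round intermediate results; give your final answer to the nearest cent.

$24.45

D_1 = 1.16951
D_2 = 1.27827
D_3 = 1.39715
Terminal value at year 3: TV = D_3×(1+g_2)/(r−g_2) = 1.43069/0.054 = 26.49418
P_0 = D_1/(1+r)^1 + D_2/(1+r)^2 + D_3/(1+r)^3 + TV/(1+r)^3
    = 1.08489 + 1.09998 + 1.11529 + 21.14921 = 24.44938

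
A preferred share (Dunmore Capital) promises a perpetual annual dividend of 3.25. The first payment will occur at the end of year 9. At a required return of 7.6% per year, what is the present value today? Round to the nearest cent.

Value at end of year 8: C / r = 3.25 / 0.076 = 42.7632
Discount to today: PV = 42.7632 / (1 + 0.076)^8 = 42.7632 / 1.796794 = 23.80

23.80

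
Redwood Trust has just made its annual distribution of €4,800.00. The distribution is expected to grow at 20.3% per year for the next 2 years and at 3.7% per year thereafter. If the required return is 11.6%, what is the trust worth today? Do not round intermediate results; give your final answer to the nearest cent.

€83966.03

D_1 = 5774.40000
D_2 = 6946.60320
Terminal value at year 2: TV = D_2×(1+g_2)/(r−g_2) = 7203.62752/0.079 = 91185.15846
P_0 = D_1/(1+r)^1 + D_2/(1+r)^2 + TV/(1+r)^2
    = 5174.19355 + 5577.55810 + 73214.27530 = 83966.02695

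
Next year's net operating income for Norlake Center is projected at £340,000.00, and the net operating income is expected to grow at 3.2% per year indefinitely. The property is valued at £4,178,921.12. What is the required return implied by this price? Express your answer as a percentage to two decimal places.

11.34%

P = D₁/(r − g) ⇒ r = D₁/P + g = £340,000.0000/£4,178,921.12 + 0.032 = 0.081361 + 0.032 = 0.113361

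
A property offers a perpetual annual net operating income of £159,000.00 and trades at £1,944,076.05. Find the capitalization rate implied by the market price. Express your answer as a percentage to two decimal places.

P = C/r ⇒ r = C/P = £159,000.00/£1,944,076.05 = 0.081787

8.18%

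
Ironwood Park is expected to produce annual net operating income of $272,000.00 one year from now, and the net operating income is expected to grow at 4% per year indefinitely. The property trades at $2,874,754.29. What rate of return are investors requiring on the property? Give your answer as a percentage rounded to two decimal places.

13.46%

P = D₁/(r − g) ⇒ r = D₁/P + g = $272,000.0000/$2,874,754.29 + 0.04 = 0.094617 + 0.04 = 0.134617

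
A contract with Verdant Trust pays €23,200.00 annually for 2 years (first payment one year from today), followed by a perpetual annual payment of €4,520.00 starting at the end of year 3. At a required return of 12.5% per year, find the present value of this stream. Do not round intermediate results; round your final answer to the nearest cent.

€67523.95

PV of 2-year annuity: €23,200.00 × [1 − (1+0.125)^−2] / 0.125 = 38953.08642
Perpetuity value at year 2: €4,520.00 / 0.125 = 36160.00000
PV of perpetuity: 36160.00000 / (1+0.125)^2 = 28570.86420
Total PV = 38953.08642 + 28570.86420 = 67523.95062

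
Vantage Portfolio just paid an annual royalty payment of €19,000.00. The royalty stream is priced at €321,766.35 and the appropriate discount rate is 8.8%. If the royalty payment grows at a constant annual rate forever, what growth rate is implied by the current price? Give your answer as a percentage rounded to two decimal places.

P = D₀(1+g)/(r−g) ⇒ P(r−g) = D₀(1+g) ⇒ g(P+D₀) = P·r − D₀
g = (P·r − D₀)/(P + D₀) = (€321,766.35×0.088 − €19,000.00) / (€321,766.35 + €19,000.00) = 0.027337

2.73%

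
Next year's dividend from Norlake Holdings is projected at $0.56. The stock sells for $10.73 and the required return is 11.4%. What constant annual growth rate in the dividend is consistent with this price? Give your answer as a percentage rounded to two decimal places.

P = D₁/(r−g) ⇒ g = r − D₁/P = 0.114 − $0.56/$10.73 = 0.061810

6.18%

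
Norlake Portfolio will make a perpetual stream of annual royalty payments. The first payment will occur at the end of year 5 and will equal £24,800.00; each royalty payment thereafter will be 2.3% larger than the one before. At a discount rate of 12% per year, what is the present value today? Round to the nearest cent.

Value at end of year 4: C₁ / (r − g) = £24,800.00 / (0.12 − 0.023) = £255,670.1031
Discount to today: PV = £255,670.1031 / (1 + 0.12)^4 = £255,670.1031 / 1.573519 = £162,482.97

£162482.97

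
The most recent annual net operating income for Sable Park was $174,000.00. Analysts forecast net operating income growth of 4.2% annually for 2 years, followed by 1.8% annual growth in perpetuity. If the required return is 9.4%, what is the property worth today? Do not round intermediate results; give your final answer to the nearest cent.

D_1 = 181308.00000
D_2 = 188922.93600
Terminal value at year 2: TV = D_2×(1+g_2)/(r−g_2) = 192323.54885/0.076 = 2530573.01116
P_0 = D_1/(1+r)^1 + D_2/(1+r)^2 + TV/(1+r)^2
    = 165729.43327 + 157851.98306 + 2114385.77312 = 2437967.18945

$2437967.19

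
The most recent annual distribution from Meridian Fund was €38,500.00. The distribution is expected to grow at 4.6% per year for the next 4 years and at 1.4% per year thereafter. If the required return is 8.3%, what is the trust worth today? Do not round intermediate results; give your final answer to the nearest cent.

D_1 = 40271.00000
D_2 = 42123.46600
D_3 = 44061.14544
D_4 = 46087.95813
Terminal value at year 4: TV = D_4×(1+g_2)/(r−g_2) = 46733.18954/0.069 = 677292.60203
P_0 = D_1/(1+r)^1 + D_2/(1+r)^2 + D_3/(1+r)^3 + D_4/(1+r)^4 + TV/(1+r)^4
    = 37184.67221 + 35914.28174 + 34687.29336 + 33502.22424 + 492337.03445 = 633625.50600

€633625.51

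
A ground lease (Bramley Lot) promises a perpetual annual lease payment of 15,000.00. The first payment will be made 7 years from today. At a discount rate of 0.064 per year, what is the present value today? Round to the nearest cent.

161533.10

Value at end of year 6: C / r = 15,000.00 / 0.064 = 234,375.0000
Discount to today: PV = 234,375.0000 / (1 + 0.064)^6 = 234,375.0000 / 1.450941 = 161,533.10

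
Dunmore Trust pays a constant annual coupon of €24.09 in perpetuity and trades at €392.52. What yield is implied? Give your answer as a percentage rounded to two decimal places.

P = C/r ⇒ r = C/P = €24.09/€392.52 = 0.061373

6.14%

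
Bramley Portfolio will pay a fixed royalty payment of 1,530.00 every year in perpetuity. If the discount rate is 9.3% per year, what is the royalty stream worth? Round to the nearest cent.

Level perpetuity: PV = C / r = 1,530.00 / 0.093 = 16,451.61

16451.61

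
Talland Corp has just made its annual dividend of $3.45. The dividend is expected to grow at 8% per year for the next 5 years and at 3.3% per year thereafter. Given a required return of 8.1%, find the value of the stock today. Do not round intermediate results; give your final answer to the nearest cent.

D_1 = 3.72600
D_2 = 4.02408
D_3 = 4.34601
D_4 = 4.69369
D_5 = 5.06918
Terminal value at year 5: TV = D_5×(1+g_2)/(r−g_2) = 5.23646/0.048 = 109.09302
P_0 = D_1/(1+r)^1 + D_2/(1+r)^2 + D_3/(1+r)^3 + D_4/(1+r)^4 + D_5/(1+r)^5 + TV/(1+r)^5
    = 3.44681 + 3.44362 + 3.44043 + 3.43725 + 3.43407 + 73.90409 = 91.10628

$91.11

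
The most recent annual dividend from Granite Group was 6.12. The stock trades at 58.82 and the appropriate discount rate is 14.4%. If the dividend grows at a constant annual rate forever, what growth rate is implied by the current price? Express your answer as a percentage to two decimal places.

P = D₀(1+g)/(r−g) ⇒ P(r−g) = D₀(1+g) ⇒ g(P+D₀) = P·r − D₀
g = (P·r − D₀)/(P + D₀) = (58.82×0.144 − 6.12) / (58.82 + 6.12) = 0.036188

3.62%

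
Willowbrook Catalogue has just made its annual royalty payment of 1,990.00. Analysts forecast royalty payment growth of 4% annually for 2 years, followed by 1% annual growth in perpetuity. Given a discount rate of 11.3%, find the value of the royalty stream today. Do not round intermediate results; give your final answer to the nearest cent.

D_1 = 2069.60000
D_2 = 2152.38400
Terminal value at year 2: TV = D_2×(1+g_2)/(r−g_2) = 2173.90784/0.103 = 21105.90136
P_0 = D_1/(1+r)^1 + D_2/(1+r)^2 + TV/(1+r)^2
    = 1859.47889 + 1737.51846 + 17037.80233 = 20634.79968

20634.80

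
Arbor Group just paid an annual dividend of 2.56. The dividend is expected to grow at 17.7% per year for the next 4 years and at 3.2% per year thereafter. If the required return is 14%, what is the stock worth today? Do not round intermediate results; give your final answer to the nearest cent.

38.89

D_1 = 3.01312
D_2 = 3.54644
D_3 = 4.17416
D_4 = 4.91299
Terminal value at year 4: TV = D_4×(1+g_2)/(r−g_2) = 5.07020/0.108 = 46.94634
P_0 = D_1/(1+r)^1 + D_2/(1+r)^2 + D_3/(1+r)^3 + D_4/(1+r)^4 + TV/(1+r)^4
    = 2.64309 + 2.72887 + 2.81744 + 2.90888 + 27.79600 = 38.89429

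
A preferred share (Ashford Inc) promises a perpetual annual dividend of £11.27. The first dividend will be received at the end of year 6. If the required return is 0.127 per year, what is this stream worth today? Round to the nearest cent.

Value at end of year 5: C / r = £11.27 / 0.127 = £88.7402
Discount to today: PV = £88.7402 / (1 + 0.127)^5 = £88.7402 / 1.818108 = £48.81

£48.81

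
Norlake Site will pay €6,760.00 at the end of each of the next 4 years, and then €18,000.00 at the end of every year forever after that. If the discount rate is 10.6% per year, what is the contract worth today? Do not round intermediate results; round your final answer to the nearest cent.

€134639.91

PV of 4-year annuity: €6,760.00 × [1 − (1+0.106)^−4] / 0.106 = 21152.90998
Perpetuity value at year 4: €18,000.00 / 0.106 = 169811.32075
PV of perpetuity: 169811.32075 / (1+0.106)^4 = 113487.00425
Total PV = 21152.90998 + 113487.00425 = 134639.91423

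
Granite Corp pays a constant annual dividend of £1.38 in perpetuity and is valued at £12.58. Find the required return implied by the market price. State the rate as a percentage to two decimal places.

P = C/r ⇒ r = C/P = £1.38/£12.58 = 0.109698

10.97%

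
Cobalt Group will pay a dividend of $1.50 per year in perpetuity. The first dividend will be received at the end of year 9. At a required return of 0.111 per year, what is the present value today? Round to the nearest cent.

$5.82

Value at end of year 8: C / r = $1.50 / 0.111 = $13.5135
Discount to today: PV = $13.5135 / (1 + 0.111)^8 = $13.5135 / 2.321200 = $5.82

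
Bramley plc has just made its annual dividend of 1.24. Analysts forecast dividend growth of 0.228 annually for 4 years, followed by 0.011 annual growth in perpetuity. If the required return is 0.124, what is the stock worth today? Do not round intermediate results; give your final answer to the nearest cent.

D_1 = 1.52272
D_2 = 1.86990
D_3 = 2.29624
D_4 = 2.81978
Terminal value at year 4: TV = D_4×(1+g_2)/(r−g_2) = 2.85080/0.113 = 25.22829
P_0 = D_1/(1+r)^1 + D_2/(1+r)^2 + D_3/(1+r)^3 + D_4/(1+r)^4 + TV/(1+r)^4
    = 1.35473 + 1.48008 + 1.61703 + 1.76665 + 15.80602 = 22.02452

22.02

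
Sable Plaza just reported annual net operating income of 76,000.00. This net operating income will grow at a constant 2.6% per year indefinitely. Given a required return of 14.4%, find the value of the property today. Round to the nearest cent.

660813.56

D₁ = D₀ × (1 + g) = 76,000.00 × 1.026 = 77,976.0000
Growing perpetuity: P = D₁ / (r − g) = 77,976.0000 / (0.144 − 0.026) = 660,813.56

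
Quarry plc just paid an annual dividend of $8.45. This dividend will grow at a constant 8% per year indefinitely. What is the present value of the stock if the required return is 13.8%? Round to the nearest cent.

D₁ = D₀ × (1 + g) = $8.45 × 1.08 = $9.1260
Growing perpetuity: P = D₁ / (r − g) = $9.1260 / (0.138 − 0.08) = $157.34

$157.34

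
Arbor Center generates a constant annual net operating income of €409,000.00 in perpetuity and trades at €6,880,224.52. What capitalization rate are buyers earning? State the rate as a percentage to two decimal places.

P = C/r ⇒ r = C/P = €409,000.00/€6,880,224.52 = 0.059446

5.94%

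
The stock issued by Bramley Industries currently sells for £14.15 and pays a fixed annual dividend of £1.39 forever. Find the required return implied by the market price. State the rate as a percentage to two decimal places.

P = C/r ⇒ r = C/P = £1.39/£14.15 = 0.098233

9.82%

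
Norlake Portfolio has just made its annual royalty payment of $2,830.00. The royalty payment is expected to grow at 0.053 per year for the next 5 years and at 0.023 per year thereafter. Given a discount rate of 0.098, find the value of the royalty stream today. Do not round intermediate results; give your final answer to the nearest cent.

D_1 = 2979.99000
D_2 = 3137.92947
D_3 = 3304.23973
D_4 = 3479.36444
D_5 = 3663.77075
Terminal value at year 5: TV = D_5×(1+g_2)/(r−g_2) = 3748.03748/0.075 = 49973.83307
P_0 = D_1/(1+r)^1 + D_2/(1+r)^2 + D_3/(1+r)^3 + D_4/(1+r)^4 + D_5/(1+r)^5 + TV/(1+r)^5
    = 2714.01639 + 2602.78621 + 2496.11465 + 2393.81487 + 2295.70770 + 31313.45303 = 43815.89285

$43815.89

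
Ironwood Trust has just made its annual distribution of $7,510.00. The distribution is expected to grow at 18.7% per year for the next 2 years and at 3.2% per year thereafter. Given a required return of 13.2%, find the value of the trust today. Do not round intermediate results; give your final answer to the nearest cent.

D_1 = 8914.37000
D_2 = 10581.35719
Terminal value at year 2: TV = D_2×(1+g_2)/(r−g_2) = 10919.96062/0.1 = 109199.60620
P_0 = D_1/(1+r)^1 + D_2/(1+r)^2 + TV/(1+r)^2
    = 7874.88516 + 8257.49884 + 85217.38800 = 101349.77200

$101349.77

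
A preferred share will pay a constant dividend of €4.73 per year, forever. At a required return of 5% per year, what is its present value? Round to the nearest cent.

€94.60

Level perpetuity: PV = C / r = €4.73 / 0.05 = €94.60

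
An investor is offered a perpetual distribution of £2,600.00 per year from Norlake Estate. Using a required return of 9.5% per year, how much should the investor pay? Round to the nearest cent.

Level perpetuity: PV = C / r = £2,600.00 / 0.095 = £27,368.42

£27368.42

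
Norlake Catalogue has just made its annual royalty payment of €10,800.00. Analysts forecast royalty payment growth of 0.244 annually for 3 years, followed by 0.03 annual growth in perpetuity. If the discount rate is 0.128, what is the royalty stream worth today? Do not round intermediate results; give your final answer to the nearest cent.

€191786.45

D_1 = 13435.20000
D_2 = 16713.38880
D_3 = 20791.45567
Terminal value at year 3: TV = D_3×(1+g_2)/(r−g_2) = 21415.19934/0.098 = 218522.44222
P_0 = D_1/(1+r)^1 + D_2/(1+r)^2 + D_3/(1+r)^3 + TV/(1+r)^3
    = 11910.63830 + 13135.49117 + 14486.30409 + 152254.01242 = 191786.44599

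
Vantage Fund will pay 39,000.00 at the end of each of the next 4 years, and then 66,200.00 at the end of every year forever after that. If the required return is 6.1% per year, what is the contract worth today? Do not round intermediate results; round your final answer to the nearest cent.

PV of 4-year annuity: 39,000.00 × [1 − (1+0.061)^−4] / 0.061 = 134830.24577
Perpetuity value at year 4: 66,200.00 / 0.061 = 1085245.90164
PV of perpetuity: 1085245.90164 / (1+0.061)^4 = 856380.20241
Total PV = 134830.24577 + 856380.20241 = 991210.44818

991210.45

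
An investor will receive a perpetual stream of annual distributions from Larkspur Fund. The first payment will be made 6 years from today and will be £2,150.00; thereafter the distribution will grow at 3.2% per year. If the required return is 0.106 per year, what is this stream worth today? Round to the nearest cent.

£17556.22

Value at end of year 5: C₁ / (r − g) = £2,150.00 / (0.106 − 0.032) = £29,054.0541
Discount to today: PV = £29,054.0541 / (1 + 0.106)^5 = £29,054.0541 / 1.654915 = £17,556.22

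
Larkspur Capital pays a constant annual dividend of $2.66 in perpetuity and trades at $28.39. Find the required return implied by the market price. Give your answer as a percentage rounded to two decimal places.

9.37%

P = C/r ⇒ r = C/P = $2.66/$28.39 = 0.093695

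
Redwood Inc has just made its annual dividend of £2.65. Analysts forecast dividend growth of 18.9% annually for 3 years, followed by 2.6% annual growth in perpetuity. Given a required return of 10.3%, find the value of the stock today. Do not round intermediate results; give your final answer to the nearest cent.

D_1 = 3.15085
D_2 = 3.74636
D_3 = 4.45442
Terminal value at year 3: TV = D_3×(1+g_2)/(r−g_2) = 4.57024/0.077 = 59.35374
P_0 = D_1/(1+r)^1 + D_2/(1+r)^2 + D_3/(1+r)^3 + TV/(1+r)^3
    = 2.85662 + 3.07935 + 3.31944 + 44.23047 = 53.48587

£53.49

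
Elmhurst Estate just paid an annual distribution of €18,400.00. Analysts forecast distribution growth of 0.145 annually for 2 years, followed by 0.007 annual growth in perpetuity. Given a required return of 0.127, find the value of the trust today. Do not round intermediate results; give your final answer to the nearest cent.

D_1 = 21068.00000
D_2 = 24122.86000
Terminal value at year 2: TV = D_2×(1+g_2)/(r−g_2) = 24291.72002/0.12 = 202431.00017
P_0 = D_1/(1+r)^1 + D_2/(1+r)^2 + TV/(1+r)^2
    = 18693.87755 + 18992.44880 + 159378.29950 = 197064.62585

€197064.63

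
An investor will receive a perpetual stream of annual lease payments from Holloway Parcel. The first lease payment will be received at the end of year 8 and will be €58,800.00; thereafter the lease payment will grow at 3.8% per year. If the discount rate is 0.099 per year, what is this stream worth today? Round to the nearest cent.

€497810.03

Value at end of year 7: C₁ / (r − g) = €58,800.00 / (0.099 − 0.038) = €963,934.4262
Discount to today: PV = €963,934.4262 / (1 + 0.099)^7 = €963,934.4262 / 1.936350 = €497,810.03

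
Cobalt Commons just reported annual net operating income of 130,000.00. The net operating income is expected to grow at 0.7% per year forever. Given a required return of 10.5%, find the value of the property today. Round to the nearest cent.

D₁ = D₀ × (1 + g) = 130,000.00 × 1.007 = 130,910.0000
Growing perpetuity: P = D₁ / (r − g) = 130,910.0000 / (0.105 − 0.007) = 1,335,816.33

1335816.33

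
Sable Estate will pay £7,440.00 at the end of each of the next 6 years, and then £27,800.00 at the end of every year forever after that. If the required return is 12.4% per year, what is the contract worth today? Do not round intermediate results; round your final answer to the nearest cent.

PV of 6-year annuity: £7,440.00 × [1 − (1+0.124)^−6] / 0.124 = 30245.45024
Perpetuity value at year 6: £27,800.00 / 0.124 = 224193.54839
PV of perpetuity: 224193.54839 / (1+0.124)^6 = 111179.63485
Total PV = 30245.45024 + 111179.63485 = 141425.08509

£141425.09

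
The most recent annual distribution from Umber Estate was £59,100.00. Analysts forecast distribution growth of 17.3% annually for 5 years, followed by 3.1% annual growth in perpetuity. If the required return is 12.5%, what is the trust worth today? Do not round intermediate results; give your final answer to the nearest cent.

£1134359.94

D_1 = 69324.30000
D_2 = 81317.40390
D_3 = 95385.31477
D_4 = 111886.97423
D_5 = 131243.42077
Terminal value at year 5: TV = D_5×(1+g_2)/(r−g_2) = 135311.96682/0.094 = 1439489.00869
P_0 = D_1/(1+r)^1 + D_2/(1+r)^2 + D_3/(1+r)^3 + D_4/(1+r)^4 + D_5/(1+r)^5 + TV/(1+r)^5
    = 61621.60000 + 64250.78827 + 66992.15523 + 69850.48719 + 72830.77464 + 798814.13465 = 1134359.93998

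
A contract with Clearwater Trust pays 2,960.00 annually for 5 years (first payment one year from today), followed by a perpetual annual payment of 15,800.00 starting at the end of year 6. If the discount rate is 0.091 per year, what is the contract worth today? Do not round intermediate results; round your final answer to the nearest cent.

PV of 5-year annuity: 2,960.00 × [1 − (1+0.091)^−5] / 0.091 = 11483.55623
Perpetuity value at year 5: 15,800.00 / 0.091 = 173626.37363
PV of perpetuity: 173626.37363 / (1+0.091)^5 = 112329.01269
Total PV = 11483.55623 + 112329.01269 = 123812.56892

123812.57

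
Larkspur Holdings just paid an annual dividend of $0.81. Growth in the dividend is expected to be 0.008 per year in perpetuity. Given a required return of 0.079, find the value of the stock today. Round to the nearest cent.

D₁ = D₀ × (1 + g) = $0.81 × 1.008 = $0.8165
Growing perpetuity: P = D₁ / (r − g) = $0.8165 / (0.079 − 0.008) = $11.50

$11.50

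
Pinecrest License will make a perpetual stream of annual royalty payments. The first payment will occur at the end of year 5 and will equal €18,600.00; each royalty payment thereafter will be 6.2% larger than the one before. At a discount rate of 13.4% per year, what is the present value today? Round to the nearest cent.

Value at end of year 4: C₁ / (r − g) = €18,600.00 / (0.134 − 0.062) = €258,333.3333
Discount to today: PV = €258,333.3333 / (1 + 0.134)^4 = €258,333.3333 / 1.653683 = €156,216.98

€156216.98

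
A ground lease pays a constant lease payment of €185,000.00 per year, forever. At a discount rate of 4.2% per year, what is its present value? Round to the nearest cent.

€4404761.90

Level perpetuity: PV = C / r = €185,000.00 / 0.042 = €4,404,761.90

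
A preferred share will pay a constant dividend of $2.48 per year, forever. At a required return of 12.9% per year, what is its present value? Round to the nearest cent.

$19.22

Level perpetuity: PV = C / r = $2.48 / 0.129 = $19.22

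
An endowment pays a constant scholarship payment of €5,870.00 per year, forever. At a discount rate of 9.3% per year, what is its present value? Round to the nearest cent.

Level perpetuity: PV = C / r = €5,870.00 / 0.093 = €63,118.28

€63118.28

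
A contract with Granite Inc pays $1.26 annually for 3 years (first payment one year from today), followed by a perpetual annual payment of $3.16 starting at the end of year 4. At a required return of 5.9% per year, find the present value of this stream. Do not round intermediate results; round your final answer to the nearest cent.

$48.47

PV of 3-year annuity: $1.26 × [1 − (1+0.059)^−3] / 0.059 = 3.37424
Perpetuity value at year 3: $3.16 / 0.059 = 53.55932
PV of perpetuity: 53.55932 / (1+0.059)^3 = 45.09695
Total PV = 3.37424 + 45.09695 = 48.47119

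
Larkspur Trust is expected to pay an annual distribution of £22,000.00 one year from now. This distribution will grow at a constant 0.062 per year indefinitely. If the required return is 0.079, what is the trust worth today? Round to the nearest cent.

Growing perpetuity: P = D₁ / (r − g) = £22,000.0000 / (0.079 − 0.062) = £1,294,117.65

£1294117.65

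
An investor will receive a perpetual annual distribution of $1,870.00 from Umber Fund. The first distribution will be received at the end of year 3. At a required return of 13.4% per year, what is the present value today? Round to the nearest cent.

$10852.02

Value at end of year 2: C / r = $1,870.00 / 0.134 = $13,955.2239
Discount to today: PV = $13,955.2239 / (1 + 0.134)^2 = $13,955.2239 / 1.285956 = $10,852.02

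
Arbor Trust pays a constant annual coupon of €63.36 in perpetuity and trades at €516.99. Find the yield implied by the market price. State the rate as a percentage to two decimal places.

P = C/r ⇒ r = C/P = €63.36/€516.99 = 0.122556

12.26%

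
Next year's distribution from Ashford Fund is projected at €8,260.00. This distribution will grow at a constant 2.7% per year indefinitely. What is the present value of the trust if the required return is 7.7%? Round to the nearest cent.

€165200.00

Growing perpetuity: P = D₁ / (r − g) = €8,260.0000 / (0.077 − 0.027) = €165,200.00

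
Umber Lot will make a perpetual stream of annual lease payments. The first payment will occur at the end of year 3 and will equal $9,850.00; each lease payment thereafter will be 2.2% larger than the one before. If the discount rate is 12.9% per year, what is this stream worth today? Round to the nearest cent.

Value at end of year 2: C₁ / (r − g) = $9,850.00 / (0.129 − 0.022) = $92,056.0748
Discount to today: PV = $92,056.0748 / (1 + 0.129)^2 = $92,056.0748 / 1.274641 = $72,221.18

$72221.18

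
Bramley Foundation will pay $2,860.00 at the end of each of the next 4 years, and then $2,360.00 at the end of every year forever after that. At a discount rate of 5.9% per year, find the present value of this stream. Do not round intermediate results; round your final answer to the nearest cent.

PV of 4-year annuity: $2,860.00 × [1 − (1+0.059)^−4] / 0.059 = 9932.93711
Perpetuity value at year 4: $2,360.00 / 0.059 = 40000.00000
PV of perpetuity: 40000.00000 / (1+0.059)^4 = 31803.59035
Total PV = 9932.93711 + 31803.59035 = 41736.52747

$41736.53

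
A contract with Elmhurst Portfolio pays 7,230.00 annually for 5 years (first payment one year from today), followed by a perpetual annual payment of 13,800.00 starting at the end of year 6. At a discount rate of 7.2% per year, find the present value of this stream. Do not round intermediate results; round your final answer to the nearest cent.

PV of 5-year annuity: 7,230.00 × [1 − (1+0.072)^−5] / 0.072 = 29486.35403
Perpetuity value at year 5: 13,800.00 / 0.072 = 191666.66667
PV of perpetuity: 191666.66667 / (1+0.072)^5 = 135385.65898
Total PV = 29486.35403 + 135385.65898 = 164872.01301

164872.01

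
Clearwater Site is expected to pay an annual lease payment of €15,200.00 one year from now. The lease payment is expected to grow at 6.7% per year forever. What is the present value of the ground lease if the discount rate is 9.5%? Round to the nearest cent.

€542857.14

Growing perpetuity: P = D₁ / (r − g) = €15,200.0000 / (0.095 − 0.067) = €542,857.14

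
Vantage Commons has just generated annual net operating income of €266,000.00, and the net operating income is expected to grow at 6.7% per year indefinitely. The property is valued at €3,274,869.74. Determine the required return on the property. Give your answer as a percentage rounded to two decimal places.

15.37%

D₁ = €266,000.00 × 1.067 = €283,822.0000
P = D₁/(r − g) ⇒ r = D₁/P + g = €283,822.0000/€3,274,869.74 + 0.067 = 0.086667 + 0.067 = 0.153667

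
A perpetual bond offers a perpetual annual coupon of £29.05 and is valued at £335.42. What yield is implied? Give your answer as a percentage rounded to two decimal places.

P = C/r ⇒ r = C/P = £29.05/£335.42 = 0.086608

8.66%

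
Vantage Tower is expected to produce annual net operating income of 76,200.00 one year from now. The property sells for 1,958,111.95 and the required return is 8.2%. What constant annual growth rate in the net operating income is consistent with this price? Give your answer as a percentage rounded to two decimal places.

4.31%

P = D₁/(r−g) ⇒ g = r − D₁/P = 0.082 − 76,200.00/1,958,111.95 = 0.043085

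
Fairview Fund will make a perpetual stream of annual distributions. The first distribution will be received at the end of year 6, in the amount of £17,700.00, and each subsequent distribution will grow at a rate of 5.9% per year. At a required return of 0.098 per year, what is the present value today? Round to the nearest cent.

Value at end of year 5: C₁ / (r − g) = £17,700.00 / (0.098 − 0.059) = £453,846.1538
Discount to today: PV = £453,846.1538 / (1 + 0.098)^5 = £453,846.1538 / 1.595922 = £284,378.63

£284378.63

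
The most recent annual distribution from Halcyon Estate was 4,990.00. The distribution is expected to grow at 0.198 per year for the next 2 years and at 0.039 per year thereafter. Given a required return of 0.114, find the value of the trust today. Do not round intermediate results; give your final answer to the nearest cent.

D_1 = 5978.02000
D_2 = 7161.66796
Terminal value at year 2: TV = D_2×(1+g_2)/(r−g_2) = 7440.97301/0.075 = 99212.97347
P_0 = D_1/(1+r)^1 + D_2/(1+r)^2 + TV/(1+r)^2
    = 5366.26571 + 5770.90334 + 79946.24759 = 91083.41664

91083.42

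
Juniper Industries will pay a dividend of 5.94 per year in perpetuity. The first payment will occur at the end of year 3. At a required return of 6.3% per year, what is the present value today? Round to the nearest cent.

Value at end of year 2: C / r = 5.94 / 0.063 = 94.2857
Discount to today: PV = 94.2857 / (1 + 0.063)^2 = 94.2857 / 1.129969 = 83.44

83.44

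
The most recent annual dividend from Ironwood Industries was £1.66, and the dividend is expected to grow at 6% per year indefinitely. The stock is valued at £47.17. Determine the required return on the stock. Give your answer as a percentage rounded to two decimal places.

9.73%

D₁ = £1.66 × 1.06 = £1.7596
P = D₁/(r − g) ⇒ r = D₁/P + g = £1.7596/£47.17 + 0.06 = 0.037303 + 0.06 = 0.097303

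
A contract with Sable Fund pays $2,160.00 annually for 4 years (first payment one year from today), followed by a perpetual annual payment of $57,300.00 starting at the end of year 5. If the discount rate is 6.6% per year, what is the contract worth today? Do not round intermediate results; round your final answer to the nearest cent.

$679711.97

PV of 4-year annuity: $2,160.00 × [1 − (1+0.066)^−4] / 0.066 = 7382.93210
Perpetuity value at year 4: $57,300.00 / 0.066 = 868181.81818
PV of perpetuity: 868181.81818 / (1+0.066)^4 = 672329.03607
Total PV = 7382.93210 + 672329.03607 = 679711.96817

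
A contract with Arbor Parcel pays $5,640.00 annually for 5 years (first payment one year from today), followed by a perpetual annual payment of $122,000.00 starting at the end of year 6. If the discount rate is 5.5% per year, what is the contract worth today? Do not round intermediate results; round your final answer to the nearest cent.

$1721291.52

PV of 5-year annuity: $5,640.00 × [1 − (1+0.055)^−5] / 0.055 = 24084.40444
Perpetuity value at year 5: $122,000.00 / 0.055 = 2218181.81818
PV of perpetuity: 2218181.81818 / (1+0.055)^5 = 1697207.11216
Total PV = 24084.40444 + 1697207.11216 = 1721291.51660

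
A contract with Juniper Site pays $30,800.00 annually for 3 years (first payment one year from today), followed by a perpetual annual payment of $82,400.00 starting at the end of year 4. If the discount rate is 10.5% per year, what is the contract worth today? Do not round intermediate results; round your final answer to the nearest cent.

$657561.53

PV of 3-year annuity: $30,800.00 × [1 − (1+0.105)^−3] / 0.105 = 75925.80264
Perpetuity value at year 3: $82,400.00 / 0.105 = 784761.90476
PV of perpetuity: 784761.90476 / (1+0.105)^3 = 581635.73147
Total PV = 75925.80264 + 581635.73147 = 657561.53411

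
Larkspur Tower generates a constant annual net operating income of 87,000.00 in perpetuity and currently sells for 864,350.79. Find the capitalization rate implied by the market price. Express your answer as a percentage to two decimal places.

P = C/r ⇒ r = C/P = 87,000.00/864,350.79 = 0.100654

10.07%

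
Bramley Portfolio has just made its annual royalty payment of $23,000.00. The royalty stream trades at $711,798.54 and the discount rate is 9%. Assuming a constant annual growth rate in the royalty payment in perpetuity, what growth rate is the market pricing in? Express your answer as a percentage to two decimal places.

5.59%

P = D₀(1+g)/(r−g) ⇒ P(r−g) = D₀(1+g) ⇒ g(P+D₀) = P·r − D₀
g = (P·r − D₀)/(P + D₀) = ($711,798.54×0.09 − $23,000.00) / ($711,798.54 + $23,000.00) = 0.055882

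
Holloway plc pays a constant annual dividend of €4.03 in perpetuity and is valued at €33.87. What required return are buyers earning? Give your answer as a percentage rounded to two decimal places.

P = C/r ⇒ r = C/P = €4.03/€33.87 = 0.118984

11.90%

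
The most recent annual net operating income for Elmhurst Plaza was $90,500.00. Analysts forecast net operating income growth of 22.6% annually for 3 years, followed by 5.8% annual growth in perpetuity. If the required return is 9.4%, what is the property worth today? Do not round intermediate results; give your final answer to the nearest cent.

D_1 = 110953.00000
D_2 = 136028.37800
D_3 = 166770.79143
Terminal value at year 3: TV = D_3×(1+g_2)/(r−g_2) = 176443.49733/0.036 = 4901208.25919
P_0 = D_1/(1+r)^1 + D_2/(1+r)^2 + D_3/(1+r)^3 + TV/(1+r)^3
    = 101419.56124 + 113656.65638 + 127370.25661 + 3743270.31914 = 4085716.79337

$4085716.79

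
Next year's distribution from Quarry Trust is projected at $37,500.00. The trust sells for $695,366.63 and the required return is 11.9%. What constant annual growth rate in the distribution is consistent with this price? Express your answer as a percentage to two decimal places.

P = D₁/(r−g) ⇒ g = r − D₁/P = 0.119 − $37,500.00/$695,366.63 = 0.065072

6.51%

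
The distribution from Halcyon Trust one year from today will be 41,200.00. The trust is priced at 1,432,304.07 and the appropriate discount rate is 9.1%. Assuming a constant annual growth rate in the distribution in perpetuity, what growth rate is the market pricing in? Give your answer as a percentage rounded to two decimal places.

6.22%

P = D₁/(r−g) ⇒ g = r − D₁/P = 0.091 − 41,200.00/1,432,304.07 = 0.062235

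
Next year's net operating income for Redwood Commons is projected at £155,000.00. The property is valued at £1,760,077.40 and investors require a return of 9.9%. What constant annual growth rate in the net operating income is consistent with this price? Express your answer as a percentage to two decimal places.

P = D₁/(r−g) ⇒ g = r − D₁/P = 0.099 − £155,000.00/£1,760,077.40 = 0.010936

1.09%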